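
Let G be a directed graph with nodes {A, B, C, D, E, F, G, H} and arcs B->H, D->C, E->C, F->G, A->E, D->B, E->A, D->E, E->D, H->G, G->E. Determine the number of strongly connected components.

3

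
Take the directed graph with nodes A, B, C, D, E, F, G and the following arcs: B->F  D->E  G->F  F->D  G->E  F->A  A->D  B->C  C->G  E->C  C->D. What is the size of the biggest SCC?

{A, C, D, E, F, G} are all mutually reachable — one SCC of size 6.
{B} is an SCC by itself.
The largest has 6 vertices.

6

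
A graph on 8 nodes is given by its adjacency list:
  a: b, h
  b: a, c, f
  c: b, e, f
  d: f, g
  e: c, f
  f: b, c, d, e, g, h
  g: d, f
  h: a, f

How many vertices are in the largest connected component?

8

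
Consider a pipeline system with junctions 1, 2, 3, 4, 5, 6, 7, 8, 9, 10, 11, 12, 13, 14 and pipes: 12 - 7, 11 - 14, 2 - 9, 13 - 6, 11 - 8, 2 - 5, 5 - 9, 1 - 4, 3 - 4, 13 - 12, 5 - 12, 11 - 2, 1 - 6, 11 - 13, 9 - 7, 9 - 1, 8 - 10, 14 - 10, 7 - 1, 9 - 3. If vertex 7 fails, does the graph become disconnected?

Deleting 7 leaves 1 component (was 1) (its neighbors 1, 9, 12 remain connected to each other), so 7 is not a cut vertex.

No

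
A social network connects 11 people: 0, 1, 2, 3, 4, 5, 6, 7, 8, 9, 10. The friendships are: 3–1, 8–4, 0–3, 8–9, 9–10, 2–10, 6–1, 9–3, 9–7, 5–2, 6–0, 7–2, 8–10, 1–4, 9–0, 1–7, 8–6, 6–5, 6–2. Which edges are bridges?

none

The edges on the cycle 6-0-3-1-6 are not bridges since each lies on that cycle.
Every edge lies on some cycle, so there are no bridges.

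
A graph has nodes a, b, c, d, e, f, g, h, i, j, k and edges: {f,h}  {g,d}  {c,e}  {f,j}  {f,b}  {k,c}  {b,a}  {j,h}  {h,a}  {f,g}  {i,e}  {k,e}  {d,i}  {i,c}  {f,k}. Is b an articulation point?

No

Deleting b leaves 1 component (was 1) (its neighbors a, f remain connected to each other), so b is not a cut vertex.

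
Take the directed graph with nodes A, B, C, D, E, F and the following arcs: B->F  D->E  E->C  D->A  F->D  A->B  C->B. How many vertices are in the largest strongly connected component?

6

{A, B, C, D, E, F} are all mutually reachable — one SCC of size 6.
The largest has 6 vertices.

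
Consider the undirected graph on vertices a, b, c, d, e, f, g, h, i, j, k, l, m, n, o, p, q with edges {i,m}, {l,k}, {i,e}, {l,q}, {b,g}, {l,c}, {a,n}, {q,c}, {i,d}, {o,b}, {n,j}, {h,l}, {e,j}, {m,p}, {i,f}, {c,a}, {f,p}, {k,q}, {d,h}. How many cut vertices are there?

Removing b increases the component count from 2 to 3, so b is a cut vertex.
Removing i increases the component count from 2 to 3, so i is a cut vertex.
By contrast removing m leaves 2 components; it is not a cut vertex. No other vertex is a cut vertex either.

2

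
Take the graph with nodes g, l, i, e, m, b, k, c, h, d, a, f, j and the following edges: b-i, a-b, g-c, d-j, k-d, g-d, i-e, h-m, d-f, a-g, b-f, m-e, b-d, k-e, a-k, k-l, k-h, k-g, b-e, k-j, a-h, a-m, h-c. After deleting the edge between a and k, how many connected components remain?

a and k are still connected via a-g-k, so the component count stays at 1.

1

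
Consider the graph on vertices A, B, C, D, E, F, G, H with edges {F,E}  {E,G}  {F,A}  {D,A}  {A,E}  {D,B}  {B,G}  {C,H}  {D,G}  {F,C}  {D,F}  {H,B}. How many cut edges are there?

The edges on the cycle D-F-C-H-B-D are not bridges since each lies on that cycle.
Every edge lies on some cycle, so there are no bridges.

0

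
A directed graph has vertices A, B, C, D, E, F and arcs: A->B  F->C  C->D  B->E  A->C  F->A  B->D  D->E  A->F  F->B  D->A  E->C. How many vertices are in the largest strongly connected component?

{A, B, C, D, E, F} are all mutually reachable — one SCC of size 6.
The largest has 6 vertices.

6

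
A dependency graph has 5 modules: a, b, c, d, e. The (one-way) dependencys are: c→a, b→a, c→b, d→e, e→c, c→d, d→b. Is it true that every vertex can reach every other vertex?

No

There is no directed path from a to c, so the graph is not strongly connected.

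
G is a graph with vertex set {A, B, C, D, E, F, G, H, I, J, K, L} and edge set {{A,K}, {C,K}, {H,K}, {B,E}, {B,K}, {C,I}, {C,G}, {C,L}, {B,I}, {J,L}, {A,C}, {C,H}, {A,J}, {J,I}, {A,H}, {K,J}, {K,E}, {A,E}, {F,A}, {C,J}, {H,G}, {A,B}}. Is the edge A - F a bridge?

Removing A - F leaves no path between A and F: the component count goes from 2 to 3. So it is a bridge.

Yes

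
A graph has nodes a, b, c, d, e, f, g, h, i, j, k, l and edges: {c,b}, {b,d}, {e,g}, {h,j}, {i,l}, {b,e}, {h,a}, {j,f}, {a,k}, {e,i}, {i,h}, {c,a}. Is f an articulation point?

No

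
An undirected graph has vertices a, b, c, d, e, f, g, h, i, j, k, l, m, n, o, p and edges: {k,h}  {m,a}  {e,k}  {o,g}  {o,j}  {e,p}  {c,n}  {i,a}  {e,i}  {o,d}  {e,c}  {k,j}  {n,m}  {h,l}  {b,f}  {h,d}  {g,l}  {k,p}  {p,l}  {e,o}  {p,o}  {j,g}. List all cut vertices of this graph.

e

Removing e increases the component count from 2 to 3, so e is a cut vertex.
By contrast removing c leaves 2 components; it is not a cut vertex. No other vertex is a cut vertex either.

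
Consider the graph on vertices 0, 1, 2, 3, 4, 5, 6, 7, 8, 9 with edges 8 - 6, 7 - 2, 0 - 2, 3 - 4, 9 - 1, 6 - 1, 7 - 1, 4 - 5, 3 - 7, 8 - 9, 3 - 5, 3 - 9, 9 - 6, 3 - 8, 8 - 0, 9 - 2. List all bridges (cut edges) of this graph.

none

The edges on the cycle 3-4-5-3 are not bridges since each lies on that cycle.
Every edge lies on some cycle, so there are no bridges.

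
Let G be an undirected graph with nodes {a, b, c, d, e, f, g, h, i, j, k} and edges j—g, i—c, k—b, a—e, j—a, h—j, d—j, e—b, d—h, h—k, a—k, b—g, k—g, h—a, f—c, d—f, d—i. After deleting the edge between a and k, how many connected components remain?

1

a and k are still connected via a-h-k, so the component count stays at 1.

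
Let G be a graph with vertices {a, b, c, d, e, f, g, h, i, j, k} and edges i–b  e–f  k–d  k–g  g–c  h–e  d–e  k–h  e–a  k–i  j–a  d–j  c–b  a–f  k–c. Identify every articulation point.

k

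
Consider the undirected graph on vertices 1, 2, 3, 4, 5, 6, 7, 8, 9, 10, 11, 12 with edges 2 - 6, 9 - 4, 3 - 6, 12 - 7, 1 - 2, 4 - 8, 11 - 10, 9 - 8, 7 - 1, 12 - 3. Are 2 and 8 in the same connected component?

The component containing 2 is {1, 2, 3, 6, 7, 12}, and 8 is not in it.

No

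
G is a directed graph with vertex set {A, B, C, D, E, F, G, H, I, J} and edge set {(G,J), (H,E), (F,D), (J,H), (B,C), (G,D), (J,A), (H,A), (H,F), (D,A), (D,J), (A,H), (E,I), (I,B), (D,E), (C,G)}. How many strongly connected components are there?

{A, B, C, D, E, F, G, H, I, J} are all mutually reachable — one SCC of size 10.
That gives 1 strongly connected component.

1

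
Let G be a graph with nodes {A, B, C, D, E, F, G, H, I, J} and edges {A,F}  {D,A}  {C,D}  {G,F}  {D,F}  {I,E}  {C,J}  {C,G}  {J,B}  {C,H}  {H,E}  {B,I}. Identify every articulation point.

C

Removing C increases the component count from 1 to 2, so C is a cut vertex.
By contrast removing E leaves 1 component; it is not a cut vertex. No other vertex is a cut vertex either.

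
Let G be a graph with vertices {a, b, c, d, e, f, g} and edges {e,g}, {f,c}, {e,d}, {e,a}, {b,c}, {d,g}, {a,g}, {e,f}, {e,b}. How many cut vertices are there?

Removing e increases the component count from 1 to 2, so e is a cut vertex.
By contrast removing d leaves 1 component; it is not a cut vertex. No other vertex is a cut vertex either.

1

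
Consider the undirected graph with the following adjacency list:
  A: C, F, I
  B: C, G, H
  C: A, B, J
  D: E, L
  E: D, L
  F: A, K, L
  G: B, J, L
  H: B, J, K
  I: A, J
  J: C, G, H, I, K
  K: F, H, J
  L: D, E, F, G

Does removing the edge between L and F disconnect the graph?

No

After removing L-F, the path L-G-J-K-F still connects them, so the edge is not a bridge.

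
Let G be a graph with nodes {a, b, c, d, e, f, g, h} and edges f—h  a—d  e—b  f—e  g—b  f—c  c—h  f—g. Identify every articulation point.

f

Removing f increases the component count from 2 to 3, so f is a cut vertex.
By contrast removing e leaves 2 components; it is not a cut vertex. No other vertex is a cut vertex either.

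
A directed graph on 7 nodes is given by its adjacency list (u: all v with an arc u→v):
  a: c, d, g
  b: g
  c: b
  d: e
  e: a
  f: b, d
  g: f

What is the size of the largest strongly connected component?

7

{a, b, c, d, e, f, g} are all mutually reachable — one SCC of size 7.
The largest has 7 vertices.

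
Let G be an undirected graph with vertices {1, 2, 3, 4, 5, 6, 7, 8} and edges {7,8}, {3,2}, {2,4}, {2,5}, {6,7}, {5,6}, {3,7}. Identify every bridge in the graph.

The edges on the cycle 3-2-5-6-7-3 are not bridges since each lies on that cycle.
But removing 2 - 4 disconnects 2 from 4; removing 7 - 8 disconnects 7 from 8 — these are bridges.

2-4, 7-8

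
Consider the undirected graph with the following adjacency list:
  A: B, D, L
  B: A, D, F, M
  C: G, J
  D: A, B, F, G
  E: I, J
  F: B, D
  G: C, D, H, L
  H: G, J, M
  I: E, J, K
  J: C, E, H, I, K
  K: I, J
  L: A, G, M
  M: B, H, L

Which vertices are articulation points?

Removing J increases the component count from 1 to 2, so J is a cut vertex.
By contrast removing K leaves 1 component; it is not a cut vertex. No other vertex is a cut vertex either.

J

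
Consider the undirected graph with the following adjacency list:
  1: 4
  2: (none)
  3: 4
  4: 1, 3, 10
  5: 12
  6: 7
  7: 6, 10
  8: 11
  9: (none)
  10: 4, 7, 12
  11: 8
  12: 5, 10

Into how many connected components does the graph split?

4

9 is isolated — a component by itself.
2 is isolated — a component by itself.
Starting from 8 we can reach 8, 11. That is one component of size 2.
Starting from 1 we can reach 1, 3, 4, 5, 6, 7, 10, 12. That is one component of size 8.
Total: 4 components.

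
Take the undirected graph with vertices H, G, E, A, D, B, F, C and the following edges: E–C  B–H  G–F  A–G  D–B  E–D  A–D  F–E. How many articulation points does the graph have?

Removing B increases the component count from 1 to 2, so B is a cut vertex.
Removing D increases the component count from 1 to 2, so D is a cut vertex.
Removing E increases the component count from 1 to 2, so E is a cut vertex.
By contrast removing C leaves 1 component; it is not a cut vertex. No other vertex is a cut vertex either.

3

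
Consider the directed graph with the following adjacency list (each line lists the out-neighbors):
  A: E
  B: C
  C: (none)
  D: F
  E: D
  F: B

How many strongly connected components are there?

6

{C} is an SCC by itself.
{D} is an SCC by itself.
{B} is an SCC by itself.
{E} is an SCC by itself.
{A} is an SCC by itself.
(and 1 more singleton SCC)
That gives 6 strongly connected components.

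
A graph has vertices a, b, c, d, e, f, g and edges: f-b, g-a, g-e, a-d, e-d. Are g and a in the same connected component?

From g we can reach a, d, e, g, which includes a.

Yes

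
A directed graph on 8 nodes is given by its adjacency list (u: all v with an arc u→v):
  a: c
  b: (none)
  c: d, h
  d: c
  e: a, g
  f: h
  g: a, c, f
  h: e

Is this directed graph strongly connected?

There is no directed path from d to b, so the graph is not strongly connected.

No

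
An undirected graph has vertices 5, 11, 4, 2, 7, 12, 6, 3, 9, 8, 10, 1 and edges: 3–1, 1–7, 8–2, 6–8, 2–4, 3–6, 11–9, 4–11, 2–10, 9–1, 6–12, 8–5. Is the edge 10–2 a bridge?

Yes

Removing 10–2 leaves no path between 10 and 2: the component count goes from 1 to 2. So it is a bridge.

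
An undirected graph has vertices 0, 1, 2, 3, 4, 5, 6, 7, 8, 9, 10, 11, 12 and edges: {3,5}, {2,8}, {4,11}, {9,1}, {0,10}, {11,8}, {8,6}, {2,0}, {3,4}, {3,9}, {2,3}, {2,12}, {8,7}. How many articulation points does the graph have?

5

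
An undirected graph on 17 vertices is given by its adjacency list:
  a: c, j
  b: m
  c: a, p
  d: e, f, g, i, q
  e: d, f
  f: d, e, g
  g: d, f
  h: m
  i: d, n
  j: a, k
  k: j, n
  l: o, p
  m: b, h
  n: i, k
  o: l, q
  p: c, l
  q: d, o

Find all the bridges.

b-m, h-m

The edges on the cycle d-i-n-k-j-a-c-p-l-o-q-d are not bridges since each lies on that cycle.
But removing b-m disconnects b from m; removing h-m disconnects h from m — these are bridges.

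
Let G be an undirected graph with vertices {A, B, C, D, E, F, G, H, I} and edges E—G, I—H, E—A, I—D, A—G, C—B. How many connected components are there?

4

F is isolated — a component by itself.
Starting from B we can reach B, C. That is one component of size 2.
Starting from D we can reach D, H, I. That is one component of size 3.
Starting from A we can reach A, E, G. That is one component of size 3.
Total: 4 components.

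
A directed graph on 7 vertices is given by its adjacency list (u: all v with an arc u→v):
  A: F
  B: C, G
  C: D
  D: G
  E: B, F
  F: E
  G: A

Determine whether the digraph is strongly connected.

From D we can reach every vertex (A, B, C, D, E, F, G), and every vertex can reach D (A, B, C, D, E, F, G). So the whole graph is one strongly connected component.

Yes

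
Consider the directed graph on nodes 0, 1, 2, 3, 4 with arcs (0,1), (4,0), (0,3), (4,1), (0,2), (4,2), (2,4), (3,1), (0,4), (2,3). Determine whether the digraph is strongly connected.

No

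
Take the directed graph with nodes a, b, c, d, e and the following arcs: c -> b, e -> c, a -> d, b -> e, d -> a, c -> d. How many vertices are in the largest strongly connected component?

3

{b, c, e} are all mutually reachable — one SCC of size 3.
{a, d} are all mutually reachable — one SCC of size 2.
The largest has 3 vertices.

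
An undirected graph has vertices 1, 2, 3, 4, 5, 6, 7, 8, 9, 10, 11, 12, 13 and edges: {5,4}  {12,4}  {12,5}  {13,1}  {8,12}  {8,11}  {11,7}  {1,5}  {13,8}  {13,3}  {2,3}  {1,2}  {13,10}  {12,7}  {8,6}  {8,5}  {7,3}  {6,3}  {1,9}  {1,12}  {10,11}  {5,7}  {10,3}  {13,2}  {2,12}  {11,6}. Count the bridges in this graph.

The edges on the cycle 13-8-12-4-5-1-13 are not bridges since each lies on that cycle.
But removing 1—9 disconnects 1 from 9 — this is a bridge.

1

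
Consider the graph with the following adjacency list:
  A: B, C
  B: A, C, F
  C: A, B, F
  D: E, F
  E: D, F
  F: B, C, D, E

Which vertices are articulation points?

F

Removing F increases the component count from 1 to 2, so F is a cut vertex.
By contrast removing B leaves 1 component; it is not a cut vertex. No other vertex is a cut vertex either.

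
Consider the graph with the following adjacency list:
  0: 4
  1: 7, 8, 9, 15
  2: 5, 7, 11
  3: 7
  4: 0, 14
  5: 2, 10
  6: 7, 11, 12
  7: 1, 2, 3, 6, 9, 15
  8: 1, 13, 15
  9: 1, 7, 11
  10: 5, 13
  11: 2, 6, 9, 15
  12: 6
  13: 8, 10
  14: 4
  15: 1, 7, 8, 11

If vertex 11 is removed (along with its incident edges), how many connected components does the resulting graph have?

With 11 gone, the remaining components are: {0, 4, 14}; {1, 2, 3, 5, 6, 7, 8, 9, 10, 12, 13, 15}.
That is 2 components.

2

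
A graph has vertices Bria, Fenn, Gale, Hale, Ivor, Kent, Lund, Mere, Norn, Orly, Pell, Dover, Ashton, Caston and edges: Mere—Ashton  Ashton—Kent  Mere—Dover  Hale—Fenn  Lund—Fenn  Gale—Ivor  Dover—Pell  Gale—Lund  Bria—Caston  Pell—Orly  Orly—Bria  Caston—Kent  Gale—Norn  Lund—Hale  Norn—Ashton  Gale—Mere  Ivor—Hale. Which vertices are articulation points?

Gale

Removing Gale increases the component count from 1 to 2, so Gale is a cut vertex.
By contrast removing Ivor leaves 1 component; it is not a cut vertex. No other vertex is a cut vertex either.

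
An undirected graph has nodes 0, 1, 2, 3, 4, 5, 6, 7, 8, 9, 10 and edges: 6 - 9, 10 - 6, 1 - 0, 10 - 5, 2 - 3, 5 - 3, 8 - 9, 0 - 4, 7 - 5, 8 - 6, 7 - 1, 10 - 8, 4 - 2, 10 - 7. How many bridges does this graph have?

0

The edges on the cycle 10-7-1-0-4-2-3-5-10 are not bridges since each lies on that cycle.
Every edge lies on some cycle, so there are no bridges.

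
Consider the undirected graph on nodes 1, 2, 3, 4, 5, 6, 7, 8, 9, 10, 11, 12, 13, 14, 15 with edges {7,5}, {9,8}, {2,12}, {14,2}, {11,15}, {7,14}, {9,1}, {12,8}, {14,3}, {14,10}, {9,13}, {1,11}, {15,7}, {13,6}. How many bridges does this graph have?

The edges on the cycle 9-1-11-15-7-14-2-12-8-9 are not bridges since each lies on that cycle.
But removing 9-13 disconnects 9 from 13; removing 3-14 disconnects 3 from 14; removing 13-6 disconnects 13 from 6; removing 5-7 disconnects 5 from 7 — these are bridges.
In total 5 edges are bridges.

5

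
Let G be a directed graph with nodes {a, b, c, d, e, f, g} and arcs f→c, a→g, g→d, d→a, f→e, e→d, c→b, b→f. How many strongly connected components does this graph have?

3

{b, c, f} are all mutually reachable — one SCC of size 3.
{a, d, g} are all mutually reachable — one SCC of size 3.
{e} is an SCC by itself.
That gives 3 strongly connected components.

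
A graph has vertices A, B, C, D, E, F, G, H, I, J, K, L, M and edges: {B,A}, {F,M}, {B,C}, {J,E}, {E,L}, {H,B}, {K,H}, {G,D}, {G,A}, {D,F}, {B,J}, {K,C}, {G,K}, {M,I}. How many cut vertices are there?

Removing B increases the component count from 1 to 2, so B is a cut vertex.
Removing D increases the component count from 1 to 2, so D is a cut vertex.
Removing E increases the component count from 1 to 2, so E is a cut vertex.
Likewise F, G, J, M are cut vertices.
By contrast removing L leaves 1 component; it is not a cut vertex. No other vertex is a cut vertex either.

7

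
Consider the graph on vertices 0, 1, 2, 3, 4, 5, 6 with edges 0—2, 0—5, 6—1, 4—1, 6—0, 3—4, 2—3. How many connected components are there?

1

Starting from 0 we can reach 0, 1, 2, 3, 4, 5, 6. That is one component of size 7.
Total: 1 component.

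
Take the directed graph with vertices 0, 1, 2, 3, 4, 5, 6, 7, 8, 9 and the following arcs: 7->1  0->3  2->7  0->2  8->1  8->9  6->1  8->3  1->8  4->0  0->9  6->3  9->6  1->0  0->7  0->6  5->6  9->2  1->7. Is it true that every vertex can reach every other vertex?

There is no directed path from 1 to 4, so the graph is not strongly connected.

No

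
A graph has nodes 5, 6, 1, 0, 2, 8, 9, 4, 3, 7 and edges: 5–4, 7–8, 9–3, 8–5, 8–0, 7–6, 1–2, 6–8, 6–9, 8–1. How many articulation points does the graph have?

5

Removing 1 increases the component count from 1 to 2, so 1 is a cut vertex.
Removing 5 increases the component count from 1 to 2, so 5 is a cut vertex.
Removing 6 increases the component count from 1 to 2, so 6 is a cut vertex.
Likewise 8, 9 are cut vertices.
By contrast removing 2 leaves 1 component; it is not a cut vertex. No other vertex is a cut vertex either.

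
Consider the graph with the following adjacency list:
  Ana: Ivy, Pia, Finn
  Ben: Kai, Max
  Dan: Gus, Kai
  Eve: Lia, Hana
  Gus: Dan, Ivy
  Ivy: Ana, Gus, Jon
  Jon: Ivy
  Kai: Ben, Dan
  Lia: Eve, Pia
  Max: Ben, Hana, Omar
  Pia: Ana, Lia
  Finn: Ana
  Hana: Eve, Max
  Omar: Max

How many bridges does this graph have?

The edges on the cycle Dan-Gus-Ivy-Ana-Pia-Lia-Eve-Hana-Max-Ben-Kai-Dan are not bridges since each lies on that cycle.
But removing Max-Omar disconnects Max from Omar; removing Ana-Finn disconnects Ana from Finn; removing Ivy-Jon disconnects Ivy from Jon — these are bridges.
That makes 3 bridges.

3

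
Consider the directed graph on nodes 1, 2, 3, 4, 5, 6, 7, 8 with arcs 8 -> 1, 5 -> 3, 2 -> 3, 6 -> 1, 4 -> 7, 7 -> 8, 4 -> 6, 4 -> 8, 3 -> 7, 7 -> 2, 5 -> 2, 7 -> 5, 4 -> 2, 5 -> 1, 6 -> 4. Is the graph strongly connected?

No

There is no directed path from 7 to 4, so the graph is not strongly connected.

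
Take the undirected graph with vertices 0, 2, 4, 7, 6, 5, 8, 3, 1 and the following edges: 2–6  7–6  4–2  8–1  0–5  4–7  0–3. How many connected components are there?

3

Starting from 1 we can reach 1, 8. That is one component of size 2.
Starting from 0 we can reach 0, 3, 5. That is one component of size 3.
Starting from 2 we can reach 2, 4, 6, 7. That is one component of size 4.
Total: 3 components.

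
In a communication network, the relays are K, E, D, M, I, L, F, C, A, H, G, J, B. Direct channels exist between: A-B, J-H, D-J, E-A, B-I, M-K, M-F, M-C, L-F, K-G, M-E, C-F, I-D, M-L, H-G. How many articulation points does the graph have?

1

Removing M increases the component count from 1 to 2, so M is a cut vertex.
By contrast removing L leaves 1 component; it is not a cut vertex. No other vertex is a cut vertex either.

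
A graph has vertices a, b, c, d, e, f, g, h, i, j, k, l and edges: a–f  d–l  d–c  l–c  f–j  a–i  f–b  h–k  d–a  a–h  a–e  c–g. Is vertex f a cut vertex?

Yes

Deleting f raises the number of components from 1 to 3, so f is a cut vertex.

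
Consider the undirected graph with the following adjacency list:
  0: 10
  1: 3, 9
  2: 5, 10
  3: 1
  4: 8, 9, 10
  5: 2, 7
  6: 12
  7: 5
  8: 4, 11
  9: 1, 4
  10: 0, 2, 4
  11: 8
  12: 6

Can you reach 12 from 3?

The component containing 3 is {0, 1, 2, 3, 4, 5, 7, 8, 9, 10, 11}, and 12 is not in it.

No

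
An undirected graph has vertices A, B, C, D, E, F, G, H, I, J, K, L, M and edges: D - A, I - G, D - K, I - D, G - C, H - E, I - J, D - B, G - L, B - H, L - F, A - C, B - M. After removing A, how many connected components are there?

1

With A gone, the remaining components are: {B, C, D, E, F, G, H, I, J, K, L, M}.
That is 1 component.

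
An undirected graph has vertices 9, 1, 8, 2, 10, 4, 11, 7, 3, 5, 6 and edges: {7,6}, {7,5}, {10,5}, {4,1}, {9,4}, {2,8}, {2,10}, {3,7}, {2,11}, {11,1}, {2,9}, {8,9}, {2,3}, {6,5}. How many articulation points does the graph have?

Removing 2 increases the component count from 1 to 2, so 2 is a cut vertex.
By contrast removing 1 leaves 1 component; it is not a cut vertex. No other vertex is a cut vertex either.

1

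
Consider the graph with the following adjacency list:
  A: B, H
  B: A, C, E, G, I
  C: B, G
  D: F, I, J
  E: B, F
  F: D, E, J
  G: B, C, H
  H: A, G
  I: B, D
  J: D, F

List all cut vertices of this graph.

B

Removing B increases the component count from 1 to 2, so B is a cut vertex.
By contrast removing D leaves 1 component; it is not a cut vertex. No other vertex is a cut vertex either.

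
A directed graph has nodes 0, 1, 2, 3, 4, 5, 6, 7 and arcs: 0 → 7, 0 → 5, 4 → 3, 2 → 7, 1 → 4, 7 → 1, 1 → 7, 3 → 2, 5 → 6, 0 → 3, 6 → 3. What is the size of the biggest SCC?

5

{1, 2, 3, 4, 7} are all mutually reachable — one SCC of size 5.
{6} is an SCC by itself.
{5} is an SCC by itself.
{0} is an SCC by itself.
The largest has 5 vertices.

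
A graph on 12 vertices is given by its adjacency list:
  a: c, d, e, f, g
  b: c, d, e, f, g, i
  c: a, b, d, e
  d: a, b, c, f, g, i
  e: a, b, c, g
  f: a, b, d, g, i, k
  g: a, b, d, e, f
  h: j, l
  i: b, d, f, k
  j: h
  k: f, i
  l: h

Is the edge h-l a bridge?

Yes

Removing h-l leaves no path between h and l: the component count goes from 2 to 3. So it is a bridge.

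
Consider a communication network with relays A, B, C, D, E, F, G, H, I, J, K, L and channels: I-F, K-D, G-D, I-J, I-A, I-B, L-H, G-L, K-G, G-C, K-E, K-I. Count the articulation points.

Removing G increases the component count from 1 to 3, so G is a cut vertex.
Removing I increases the component count from 1 to 5, so I is a cut vertex.
Removing K increases the component count from 1 to 3, so K is a cut vertex.
Likewise L is a cut vertex.
By contrast removing J leaves 1 component; it is not a cut vertex. No other vertex is a cut vertex either.

4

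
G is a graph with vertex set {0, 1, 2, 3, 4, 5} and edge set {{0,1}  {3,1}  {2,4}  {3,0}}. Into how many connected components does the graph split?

3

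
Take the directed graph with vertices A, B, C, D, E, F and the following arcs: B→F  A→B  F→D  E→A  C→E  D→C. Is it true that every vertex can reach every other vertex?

From F we can reach every vertex (A, B, C, D, E, F), and every vertex can reach F (A, B, C, D, E, F). So the whole graph is one strongly connected component.

Yes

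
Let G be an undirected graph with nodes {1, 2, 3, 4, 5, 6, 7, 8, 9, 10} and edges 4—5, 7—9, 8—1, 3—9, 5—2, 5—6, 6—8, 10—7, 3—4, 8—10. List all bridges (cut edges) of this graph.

The edges on the cycle 3-4-5-6-8-10-7-9-3 are not bridges since each lies on that cycle.
But removing 2—5 disconnects 2 from 5; removing 1—8 disconnects 1 from 8 — these are bridges.

1-8, 2-5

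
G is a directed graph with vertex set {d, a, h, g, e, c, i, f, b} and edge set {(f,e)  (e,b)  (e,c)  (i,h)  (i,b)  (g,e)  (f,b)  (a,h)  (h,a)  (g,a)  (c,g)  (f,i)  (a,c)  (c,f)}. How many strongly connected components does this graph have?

{a, c, e, f, g, h, i} are all mutually reachable — one SCC of size 7.
{d} is an SCC by itself.
{b} is an SCC by itself.
That gives 3 strongly connected components.

3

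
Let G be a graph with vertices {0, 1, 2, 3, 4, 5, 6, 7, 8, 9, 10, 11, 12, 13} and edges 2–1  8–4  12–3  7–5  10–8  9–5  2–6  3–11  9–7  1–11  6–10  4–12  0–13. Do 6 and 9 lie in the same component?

The component containing 6 is {1, 2, 3, 4, 6, 8, 10, 11, 12}, and 9 is not in it.

No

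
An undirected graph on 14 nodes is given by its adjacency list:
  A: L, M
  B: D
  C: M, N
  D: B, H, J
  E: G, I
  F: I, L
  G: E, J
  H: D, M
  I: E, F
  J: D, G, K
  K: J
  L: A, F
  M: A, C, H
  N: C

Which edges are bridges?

The edges on the cycle H-M-A-L-F-I-E-G-J-D-H are not bridges since each lies on that cycle.
But removing D-B disconnects D from B; removing M-C disconnects M from C; removing J-K disconnects J from K; removing C-N disconnects C from N — these are bridges.

B-D, C-M, C-N, J-K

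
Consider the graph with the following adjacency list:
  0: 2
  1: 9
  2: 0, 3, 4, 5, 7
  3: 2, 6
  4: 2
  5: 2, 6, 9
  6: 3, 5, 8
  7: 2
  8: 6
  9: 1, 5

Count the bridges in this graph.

6

The edges on the cycle 3-6-5-2-3 are not bridges since each lies on that cycle.
But removing 2-4 disconnects 2 from 4; removing 7-2 disconnects 7 from 2; removing 1-9 disconnects 1 from 9; removing 2-0 disconnects 2 from 0 — these are bridges.
In total 6 edges are bridges.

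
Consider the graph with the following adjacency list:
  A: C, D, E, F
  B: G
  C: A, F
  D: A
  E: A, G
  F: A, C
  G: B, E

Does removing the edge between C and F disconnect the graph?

No

After removing C-F, the path C-A-F still connects them, so the edge is not a bridge.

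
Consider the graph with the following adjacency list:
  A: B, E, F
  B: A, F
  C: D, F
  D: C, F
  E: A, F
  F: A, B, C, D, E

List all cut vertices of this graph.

Removing F increases the component count from 1 to 2, so F is a cut vertex.
By contrast removing B leaves 1 component; it is not a cut vertex. No other vertex is a cut vertex either.

F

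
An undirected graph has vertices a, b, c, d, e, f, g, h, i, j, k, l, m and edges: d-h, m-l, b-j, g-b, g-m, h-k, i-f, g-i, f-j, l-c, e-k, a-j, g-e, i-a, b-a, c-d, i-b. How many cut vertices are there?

Removing g increases the component count from 1 to 2, so g is a cut vertex.
By contrast removing e leaves 1 component; it is not a cut vertex. No other vertex is a cut vertex either.

1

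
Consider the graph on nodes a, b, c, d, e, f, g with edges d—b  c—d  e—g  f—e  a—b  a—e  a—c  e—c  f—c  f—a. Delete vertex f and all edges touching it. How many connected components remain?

1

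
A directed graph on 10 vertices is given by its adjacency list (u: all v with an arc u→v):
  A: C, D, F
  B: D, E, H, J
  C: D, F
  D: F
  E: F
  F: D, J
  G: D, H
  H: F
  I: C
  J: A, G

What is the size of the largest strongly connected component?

7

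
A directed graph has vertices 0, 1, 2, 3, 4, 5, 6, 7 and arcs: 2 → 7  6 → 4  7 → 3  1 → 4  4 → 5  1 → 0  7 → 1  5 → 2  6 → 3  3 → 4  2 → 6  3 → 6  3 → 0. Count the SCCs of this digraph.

2

{1, 2, 3, 4, 5, 6, 7} are all mutually reachable — one SCC of size 7.
{0} is an SCC by itself.
That gives 2 strongly connected components.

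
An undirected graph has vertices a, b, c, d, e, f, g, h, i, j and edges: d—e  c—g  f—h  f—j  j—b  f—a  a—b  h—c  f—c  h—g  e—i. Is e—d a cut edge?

Yes

Removing e—d leaves no path between e and d: the component count goes from 2 to 3. So it is a bridge.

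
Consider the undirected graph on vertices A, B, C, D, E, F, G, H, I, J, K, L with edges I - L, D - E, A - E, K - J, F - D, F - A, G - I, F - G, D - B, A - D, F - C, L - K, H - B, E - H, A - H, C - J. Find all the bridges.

The edges on the cycle A-E-H-A are not bridges since each lies on that cycle.
Every edge lies on some cycle, so there are no bridges.

none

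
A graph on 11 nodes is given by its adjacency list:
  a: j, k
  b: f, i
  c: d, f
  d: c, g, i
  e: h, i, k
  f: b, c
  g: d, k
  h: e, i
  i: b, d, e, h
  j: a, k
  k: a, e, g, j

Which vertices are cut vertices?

Removing k increases the component count from 1 to 2, so k is a cut vertex.
By contrast removing j leaves 1 component; it is not a cut vertex. No other vertex is a cut vertex either.

k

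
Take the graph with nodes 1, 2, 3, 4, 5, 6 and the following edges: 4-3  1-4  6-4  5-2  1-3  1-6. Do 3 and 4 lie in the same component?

Yes

From 3 we can reach 1, 3, 4, 6, which includes 4.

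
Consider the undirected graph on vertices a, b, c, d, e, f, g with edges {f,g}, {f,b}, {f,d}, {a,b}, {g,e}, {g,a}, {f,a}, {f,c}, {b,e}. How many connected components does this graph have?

Starting from a we can reach a, b, c, d, e, f, g. That is one component of size 7.
Total: 1 component.

1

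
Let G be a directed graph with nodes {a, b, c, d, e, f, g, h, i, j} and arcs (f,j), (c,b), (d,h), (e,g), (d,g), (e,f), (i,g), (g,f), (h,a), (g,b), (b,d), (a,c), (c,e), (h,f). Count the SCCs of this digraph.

4

{a, b, c, d, e, g, h} are all mutually reachable — one SCC of size 7.
{j} is an SCC by itself.
{i} is an SCC by itself.
{f} is an SCC by itself.
That gives 4 strongly connected components.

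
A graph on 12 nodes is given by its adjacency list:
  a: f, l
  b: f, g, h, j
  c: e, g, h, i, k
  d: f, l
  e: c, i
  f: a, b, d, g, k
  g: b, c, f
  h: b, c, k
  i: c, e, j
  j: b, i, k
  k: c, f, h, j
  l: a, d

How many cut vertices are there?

Removing f increases the component count from 1 to 2, so f is a cut vertex.
By contrast removing b leaves 1 component; it is not a cut vertex. No other vertex is a cut vertex either.

1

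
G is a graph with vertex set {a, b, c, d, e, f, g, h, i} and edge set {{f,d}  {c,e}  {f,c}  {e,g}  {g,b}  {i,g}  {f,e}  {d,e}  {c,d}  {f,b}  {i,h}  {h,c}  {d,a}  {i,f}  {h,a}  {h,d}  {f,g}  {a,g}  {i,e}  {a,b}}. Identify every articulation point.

none

Removing c, for instance, still leaves 1 component. No single vertex removal increases the component count — the graph has no articulation points.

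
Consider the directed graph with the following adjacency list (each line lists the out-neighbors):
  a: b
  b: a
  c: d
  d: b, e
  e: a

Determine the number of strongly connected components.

4

{a, b} are all mutually reachable — one SCC of size 2.
{e} is an SCC by itself.
{d} is an SCC by itself.
{c} is an SCC by itself.
That gives 4 strongly connected components.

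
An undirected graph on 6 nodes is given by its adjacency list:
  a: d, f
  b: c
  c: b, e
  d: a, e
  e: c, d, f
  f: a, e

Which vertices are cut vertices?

c, e

Removing c increases the component count from 1 to 2, so c is a cut vertex.
Removing e increases the component count from 1 to 2, so e is a cut vertex.
By contrast removing a leaves 1 component; it is not a cut vertex. No other vertex is a cut vertex either.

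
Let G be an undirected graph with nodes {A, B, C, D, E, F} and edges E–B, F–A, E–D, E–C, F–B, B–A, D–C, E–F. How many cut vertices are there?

Removing E increases the component count from 1 to 2, so E is a cut vertex.
By contrast removing B leaves 1 component; it is not a cut vertex. No other vertex is a cut vertex either.

1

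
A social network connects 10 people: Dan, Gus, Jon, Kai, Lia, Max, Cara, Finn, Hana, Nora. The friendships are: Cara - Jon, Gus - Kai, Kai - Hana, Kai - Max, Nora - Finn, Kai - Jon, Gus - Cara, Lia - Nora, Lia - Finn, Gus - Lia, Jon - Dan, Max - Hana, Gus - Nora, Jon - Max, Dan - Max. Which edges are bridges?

The edges on the cycle Jon-Dan-Max-Jon are not bridges since each lies on that cycle.
Every edge lies on some cycle, so there are no bridges.

none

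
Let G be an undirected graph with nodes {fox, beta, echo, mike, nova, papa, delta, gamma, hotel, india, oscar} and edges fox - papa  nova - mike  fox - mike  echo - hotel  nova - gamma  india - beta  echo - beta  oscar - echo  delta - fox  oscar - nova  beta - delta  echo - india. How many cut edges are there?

3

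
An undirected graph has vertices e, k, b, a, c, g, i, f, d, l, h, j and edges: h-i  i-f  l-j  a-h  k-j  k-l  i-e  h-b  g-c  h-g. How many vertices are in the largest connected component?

8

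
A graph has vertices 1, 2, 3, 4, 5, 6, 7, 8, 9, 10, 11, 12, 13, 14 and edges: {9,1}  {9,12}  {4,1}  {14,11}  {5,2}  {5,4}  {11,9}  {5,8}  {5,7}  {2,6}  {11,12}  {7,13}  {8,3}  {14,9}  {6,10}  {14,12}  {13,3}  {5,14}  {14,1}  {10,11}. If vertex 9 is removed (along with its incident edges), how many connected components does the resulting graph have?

1

With 9 gone, the remaining components are: {1, 2, 3, 4, 5, 6, 7, 8, 10, 11, 12, 13, 14}.
That is 1 component.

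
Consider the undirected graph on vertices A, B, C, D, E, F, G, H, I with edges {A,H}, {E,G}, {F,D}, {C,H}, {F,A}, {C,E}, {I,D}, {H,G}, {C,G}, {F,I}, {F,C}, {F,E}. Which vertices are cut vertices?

Removing F increases the component count from 2 to 3, so F is a cut vertex.
By contrast removing E leaves 2 components; it is not a cut vertex. No other vertex is a cut vertex either.

F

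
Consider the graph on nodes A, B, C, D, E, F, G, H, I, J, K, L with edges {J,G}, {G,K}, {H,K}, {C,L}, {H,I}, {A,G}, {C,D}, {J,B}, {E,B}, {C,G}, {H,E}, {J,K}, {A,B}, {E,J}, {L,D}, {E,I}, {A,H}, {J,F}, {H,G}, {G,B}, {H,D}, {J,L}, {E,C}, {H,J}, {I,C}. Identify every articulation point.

J

Removing J increases the component count from 1 to 2, so J is a cut vertex.
By contrast removing I leaves 1 component; it is not a cut vertex. No other vertex is a cut vertex either.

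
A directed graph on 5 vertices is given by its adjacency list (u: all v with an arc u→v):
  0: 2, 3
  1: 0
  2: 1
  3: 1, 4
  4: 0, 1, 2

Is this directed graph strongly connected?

From 1 we can reach every vertex (0, 1, 2, 3, 4), and every vertex can reach 1 (0, 1, 2, 3, 4). So the whole graph is one strongly connected component.

Yes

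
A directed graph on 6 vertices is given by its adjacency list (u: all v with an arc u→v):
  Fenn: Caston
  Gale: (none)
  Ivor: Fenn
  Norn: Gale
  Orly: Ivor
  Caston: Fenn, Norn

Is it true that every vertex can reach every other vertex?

There is no directed path from Fenn to Ivor, so the graph is not strongly connected.

No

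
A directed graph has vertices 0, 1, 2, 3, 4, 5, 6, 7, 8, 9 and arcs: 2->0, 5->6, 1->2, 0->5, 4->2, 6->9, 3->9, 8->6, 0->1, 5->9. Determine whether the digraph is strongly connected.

No

There is no directed path from 1 to 4, so the graph is not strongly connected.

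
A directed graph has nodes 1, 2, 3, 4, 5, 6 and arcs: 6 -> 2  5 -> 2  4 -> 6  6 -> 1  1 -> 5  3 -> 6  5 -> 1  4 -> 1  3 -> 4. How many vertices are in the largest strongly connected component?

{1, 5} are all mutually reachable — one SCC of size 2.
{2} is an SCC by itself.
{4} is an SCC by itself.
{3} is an SCC by itself.
{6} is an SCC by itself.
The largest has 2 vertices.

2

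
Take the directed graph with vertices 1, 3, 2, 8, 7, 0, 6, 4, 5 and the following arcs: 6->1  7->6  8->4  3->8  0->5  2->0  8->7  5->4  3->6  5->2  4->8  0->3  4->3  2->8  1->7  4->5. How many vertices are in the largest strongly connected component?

6

{0, 2, 3, 4, 5, 8} are all mutually reachable — one SCC of size 6.
{1, 6, 7} are all mutually reachable — one SCC of size 3.
The largest has 6 vertices.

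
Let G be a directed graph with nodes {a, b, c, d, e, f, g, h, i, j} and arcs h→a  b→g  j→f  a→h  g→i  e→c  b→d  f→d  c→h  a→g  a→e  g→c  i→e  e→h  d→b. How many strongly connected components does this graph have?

4

{a, c, e, g, h, i} are all mutually reachable — one SCC of size 6.
{b, d} are all mutually reachable — one SCC of size 2.
{j} is an SCC by itself.
{f} is an SCC by itself.
That gives 4 strongly connected components.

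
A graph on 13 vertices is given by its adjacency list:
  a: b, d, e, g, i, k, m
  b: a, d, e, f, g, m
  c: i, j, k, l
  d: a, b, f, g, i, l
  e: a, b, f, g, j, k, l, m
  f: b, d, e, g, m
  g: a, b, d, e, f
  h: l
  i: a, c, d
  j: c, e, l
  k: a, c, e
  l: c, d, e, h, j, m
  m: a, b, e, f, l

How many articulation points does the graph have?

1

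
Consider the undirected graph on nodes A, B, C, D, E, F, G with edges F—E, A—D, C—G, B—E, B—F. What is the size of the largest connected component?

Starting from A we can reach A, D. That is one component of size 2.
Starting from C we can reach C, G. That is one component of size 2.
Starting from B we can reach B, E, F. That is one component of size 3.
The largest has 3 vertices.

3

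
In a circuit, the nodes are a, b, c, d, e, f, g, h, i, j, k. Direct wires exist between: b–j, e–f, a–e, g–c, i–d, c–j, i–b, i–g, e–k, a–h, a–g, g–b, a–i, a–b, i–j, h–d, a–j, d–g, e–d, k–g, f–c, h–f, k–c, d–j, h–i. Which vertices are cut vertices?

none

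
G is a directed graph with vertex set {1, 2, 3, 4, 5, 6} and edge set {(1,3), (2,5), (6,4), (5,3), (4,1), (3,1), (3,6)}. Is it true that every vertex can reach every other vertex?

No

There is no directed path from 4 to 5, so the graph is not strongly connected.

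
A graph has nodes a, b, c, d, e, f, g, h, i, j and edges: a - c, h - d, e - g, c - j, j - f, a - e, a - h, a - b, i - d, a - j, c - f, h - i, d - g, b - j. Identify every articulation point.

Removing a increases the component count from 1 to 2, so a is a cut vertex.
By contrast removing b leaves 1 component; it is not a cut vertex. No other vertex is a cut vertex either.

a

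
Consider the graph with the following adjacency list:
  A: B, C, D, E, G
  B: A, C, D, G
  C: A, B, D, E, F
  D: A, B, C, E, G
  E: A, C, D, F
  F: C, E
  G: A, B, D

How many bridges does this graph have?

0

The edges on the cycle C-B-G-D-E-C are not bridges since each lies on that cycle.
Every edge lies on some cycle, so there are no bridges.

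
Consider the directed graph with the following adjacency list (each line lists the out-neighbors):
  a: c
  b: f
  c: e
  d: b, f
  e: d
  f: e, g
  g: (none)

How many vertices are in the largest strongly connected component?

{b, d, e, f} are all mutually reachable — one SCC of size 4.
{c} is an SCC by itself.
{a} is an SCC by itself.
{g} is an SCC by itself.
The largest has 4 vertices.

4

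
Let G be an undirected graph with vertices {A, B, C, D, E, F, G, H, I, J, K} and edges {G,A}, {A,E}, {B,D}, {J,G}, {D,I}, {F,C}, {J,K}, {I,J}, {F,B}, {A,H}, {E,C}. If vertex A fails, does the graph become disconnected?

Yes

Deleting A raises the number of components from 1 to 2, so A is a cut vertex.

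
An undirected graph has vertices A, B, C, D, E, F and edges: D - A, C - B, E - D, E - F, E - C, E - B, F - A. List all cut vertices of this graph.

E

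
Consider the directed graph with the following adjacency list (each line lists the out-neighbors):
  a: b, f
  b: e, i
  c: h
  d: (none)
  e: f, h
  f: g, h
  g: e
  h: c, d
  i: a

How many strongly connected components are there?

4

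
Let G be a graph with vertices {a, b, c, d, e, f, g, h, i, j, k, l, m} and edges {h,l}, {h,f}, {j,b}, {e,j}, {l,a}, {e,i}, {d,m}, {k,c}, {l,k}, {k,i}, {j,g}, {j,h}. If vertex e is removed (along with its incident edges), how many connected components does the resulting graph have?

2

With e gone, the remaining components are: {d, m}; {a, b, c, f, g, h, i, j, k, l}.
That is 2 components.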